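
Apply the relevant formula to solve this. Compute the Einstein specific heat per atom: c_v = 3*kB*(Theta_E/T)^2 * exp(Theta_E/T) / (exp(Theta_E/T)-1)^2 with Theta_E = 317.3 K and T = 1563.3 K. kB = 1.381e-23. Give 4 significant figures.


Step 1: x = Theta_E/T = 317.3/1563.3 = 0.203
Step 2: x^2 = 0.0412
Step 3: exp(x) = 1.225
Step 4: c_v = 3*1.381e-23*0.0412*1.225/(1.225-1)^2 = 4.129e-23

4.129e-23


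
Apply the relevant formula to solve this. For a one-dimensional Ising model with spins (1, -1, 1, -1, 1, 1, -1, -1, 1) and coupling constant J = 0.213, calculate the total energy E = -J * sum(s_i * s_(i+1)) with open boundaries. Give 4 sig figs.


Step 1: Nearest-neighbor products: -1, -1, -1, -1, 1, -1, 1, -1
Step 2: Sum of products = -4
Step 3: E = -0.213 * -4 = 0.852

0.852


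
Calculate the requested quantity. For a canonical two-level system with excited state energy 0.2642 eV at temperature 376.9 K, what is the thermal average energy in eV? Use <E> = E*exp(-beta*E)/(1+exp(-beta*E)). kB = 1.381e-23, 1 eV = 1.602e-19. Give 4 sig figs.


Step 1: beta*E = 0.2642*1.602e-19/(1.381e-23*376.9) = 8.132
Step 2: exp(-beta*E) = 0.0002941
Step 3: <E> = 0.2642*0.0002941/(1+0.0002941) = 7.768e-05 eV

7.768e-05


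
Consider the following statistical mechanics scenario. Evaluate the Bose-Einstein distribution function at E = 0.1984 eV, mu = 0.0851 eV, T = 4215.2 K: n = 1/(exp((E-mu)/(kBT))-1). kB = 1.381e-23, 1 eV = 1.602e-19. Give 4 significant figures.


Step 1: (E - mu) = 0.1133 eV
Step 2: x = (E-mu)*eV/(kB*T) = 0.1133*1.602e-19/(1.381e-23*4215.2) = 0.3118
Step 3: exp(x) = 1.366
Step 4: n = 1/(exp(x)-1) = 2.733

2.733


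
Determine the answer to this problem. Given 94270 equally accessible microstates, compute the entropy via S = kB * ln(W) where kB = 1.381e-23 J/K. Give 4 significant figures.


Step 1: ln(W) = ln(94270) = 11.45
Step 2: S = kB * ln(W) = 1.381e-23 * 11.45
Step 3: S = 1.582e-22 J/K

1.582e-22


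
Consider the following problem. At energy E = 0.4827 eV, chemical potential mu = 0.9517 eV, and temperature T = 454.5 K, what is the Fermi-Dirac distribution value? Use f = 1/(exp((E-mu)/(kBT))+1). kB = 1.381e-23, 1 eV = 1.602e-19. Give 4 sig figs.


Step 1: (E - mu) = 0.4827 - 0.9517 = -0.469 eV
Step 2: Convert: (E-mu)*eV = -7.513e-20 J
Step 3: x = (E-mu)*eV/(kB*T) = -11.97
Step 4: f = 1/(exp(-11.97)+1) = 1

1


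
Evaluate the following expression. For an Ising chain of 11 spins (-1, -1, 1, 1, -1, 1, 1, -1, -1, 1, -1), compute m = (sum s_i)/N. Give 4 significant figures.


Step 1: Count up spins (+1): 5, down spins (-1): 6
Step 2: Total magnetization M = 5 - 6 = -1
Step 3: m = M/N = -1/11 = -0.09091

-0.09091


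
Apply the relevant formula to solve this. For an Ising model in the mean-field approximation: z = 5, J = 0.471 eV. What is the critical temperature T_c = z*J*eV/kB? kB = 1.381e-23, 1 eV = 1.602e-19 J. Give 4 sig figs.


Step 1: z*J = 5*0.471 = 2.355 eV
Step 2: Convert to Joules: 2.355*1.602e-19 = 3.773e-19 J
Step 3: T_c = 3.773e-19 / 1.381e-23 = 2.732e+04 K

2.732e+04


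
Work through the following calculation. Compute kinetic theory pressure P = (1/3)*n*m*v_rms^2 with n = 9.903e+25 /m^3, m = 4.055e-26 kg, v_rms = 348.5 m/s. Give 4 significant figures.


Step 1: v_rms^2 = 348.5^2 = 1.215e+05
Step 2: n*m = 9.903e+25*4.055e-26 = 4.016
Step 3: P = (1/3)*4.016*1.215e+05 = 1.626e+05 Pa

1.626e+05


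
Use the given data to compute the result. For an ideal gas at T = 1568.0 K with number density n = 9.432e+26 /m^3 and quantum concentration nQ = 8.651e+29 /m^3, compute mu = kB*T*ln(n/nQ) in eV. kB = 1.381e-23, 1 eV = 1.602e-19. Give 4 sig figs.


Step 1: n/nQ = 9.432e+26/8.651e+29 = 0.00109
Step 2: ln(n/nQ) = -6.821
Step 3: mu = kB*T*ln(n/nQ) = 2.165e-20*-6.821 = -1.477e-19 J
Step 4: Convert to eV: -1.477e-19/1.602e-19 = -0.922 eV

-0.922


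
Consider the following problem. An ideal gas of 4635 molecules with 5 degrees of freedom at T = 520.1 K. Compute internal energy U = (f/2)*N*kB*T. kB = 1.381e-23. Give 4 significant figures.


Step 1: f/2 = 5/2 = 2.5
Step 2: N*kB*T = 4635*1.381e-23*520.1 = 3.329e-17
Step 3: U = 2.5 * 3.329e-17 = 8.323e-17 J

8.323e-17


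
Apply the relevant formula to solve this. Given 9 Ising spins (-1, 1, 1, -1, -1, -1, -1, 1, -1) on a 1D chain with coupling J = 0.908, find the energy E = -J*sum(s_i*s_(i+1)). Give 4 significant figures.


Step 1: Nearest-neighbor products: -1, 1, -1, 1, 1, 1, -1, -1
Step 2: Sum of products = 0
Step 3: E = -0.908 * 0 = 0

0


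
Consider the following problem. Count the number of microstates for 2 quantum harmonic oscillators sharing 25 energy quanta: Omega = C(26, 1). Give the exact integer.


Step 1: Use binomial coefficient C(26, 1)
Step 2: Numerator = 26! / 25!
Step 3: Denominator = 1!
Step 4: Omega = 26

26


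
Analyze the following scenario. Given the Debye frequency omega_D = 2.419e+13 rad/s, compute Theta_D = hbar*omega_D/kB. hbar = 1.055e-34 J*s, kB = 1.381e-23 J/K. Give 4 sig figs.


Step 1: hbar*omega_D = 1.055e-34 * 2.419e+13 = 2.552e-21 J
Step 2: Theta_D = 2.552e-21 / 1.381e-23
Step 3: Theta_D = 184.8 K

184.8


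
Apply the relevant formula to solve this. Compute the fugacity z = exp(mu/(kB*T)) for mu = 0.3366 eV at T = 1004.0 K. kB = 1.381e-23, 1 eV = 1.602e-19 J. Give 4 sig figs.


Step 1: Convert mu to Joules: 0.3366*1.602e-19 = 5.392e-20 J
Step 2: kB*T = 1.381e-23*1004.0 = 1.387e-20 J
Step 3: mu/(kB*T) = 3.889
Step 4: z = exp(3.889) = 48.87

48.87


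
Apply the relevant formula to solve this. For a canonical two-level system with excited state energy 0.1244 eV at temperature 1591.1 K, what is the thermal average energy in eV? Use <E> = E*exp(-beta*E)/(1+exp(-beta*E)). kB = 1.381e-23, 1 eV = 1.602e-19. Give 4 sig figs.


Step 1: beta*E = 0.1244*1.602e-19/(1.381e-23*1591.1) = 0.907
Step 2: exp(-beta*E) = 0.4037
Step 3: <E> = 0.1244*0.4037/(1+0.4037) = 0.03578 eV

0.03578


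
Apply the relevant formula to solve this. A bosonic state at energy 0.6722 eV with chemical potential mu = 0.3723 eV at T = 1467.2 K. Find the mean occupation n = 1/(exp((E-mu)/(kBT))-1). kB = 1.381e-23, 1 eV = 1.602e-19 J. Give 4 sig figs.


Step 1: (E - mu) = 0.2999 eV
Step 2: x = (E-mu)*eV/(kB*T) = 0.2999*1.602e-19/(1.381e-23*1467.2) = 2.371
Step 3: exp(x) = 10.71
Step 4: n = 1/(exp(x)-1) = 0.103

0.103


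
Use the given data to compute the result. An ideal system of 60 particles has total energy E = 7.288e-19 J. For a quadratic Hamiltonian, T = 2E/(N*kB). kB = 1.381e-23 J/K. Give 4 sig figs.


Step 1: Numerator = 2*E = 2*7.288e-19 = 1.458e-18 J
Step 2: Denominator = N*kB = 60*1.381e-23 = 8.286e-22
Step 3: T = 1.458e-18 / 8.286e-22 = 1759 K

1759


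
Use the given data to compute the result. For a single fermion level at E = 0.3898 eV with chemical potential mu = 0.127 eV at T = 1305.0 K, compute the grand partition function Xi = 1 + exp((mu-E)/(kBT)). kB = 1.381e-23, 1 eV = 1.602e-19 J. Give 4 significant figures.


Step 1: (mu - E) = 0.127 - 0.3898 = -0.2628 eV
Step 2: x = (mu-E)*eV/(kB*T) = -0.2628*1.602e-19/(1.381e-23*1305.0) = -2.336
Step 3: exp(x) = 0.09671
Step 4: Xi = 1 + 0.09671 = 1.097

1.097


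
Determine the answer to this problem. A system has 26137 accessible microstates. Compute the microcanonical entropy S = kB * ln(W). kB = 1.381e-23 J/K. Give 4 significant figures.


Step 1: ln(W) = ln(26137) = 10.17
Step 2: S = kB * ln(W) = 1.381e-23 * 10.17
Step 3: S = 1.405e-22 J/K

1.405e-22


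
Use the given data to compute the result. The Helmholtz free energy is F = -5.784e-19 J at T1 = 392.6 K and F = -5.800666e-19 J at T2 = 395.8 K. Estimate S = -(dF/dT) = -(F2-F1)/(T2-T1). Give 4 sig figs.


Step 1: dF = F2 - F1 = -5.800666e-19 - (-5.784e-19) = -1.6666e-21 J
Step 2: dT = T2 - T1 = 395.8 - 392.6 = 3.2 K
Step 3: S = -dF/dT = -(-1.6666e-21)/3.2 = 5.208e-22 J/K

5.208e-22


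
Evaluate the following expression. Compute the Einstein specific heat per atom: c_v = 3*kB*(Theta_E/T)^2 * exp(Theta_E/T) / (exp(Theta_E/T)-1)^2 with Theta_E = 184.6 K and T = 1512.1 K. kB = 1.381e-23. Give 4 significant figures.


Step 1: x = Theta_E/T = 184.6/1512.1 = 0.1221
Step 2: x^2 = 0.0149
Step 3: exp(x) = 1.13
Step 4: c_v = 3*1.381e-23*0.0149*1.13/(1.13-1)^2 = 4.138e-23

4.138e-23


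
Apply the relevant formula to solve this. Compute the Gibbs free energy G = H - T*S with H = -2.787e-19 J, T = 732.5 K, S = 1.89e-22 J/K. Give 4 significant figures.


Step 1: T*S = 732.5 * 1.89e-22 = 1.384e-19 J
Step 2: G = H - T*S = -2.787e-19 - 1.384e-19
Step 3: G = -4.171e-19 J

-4.171e-19


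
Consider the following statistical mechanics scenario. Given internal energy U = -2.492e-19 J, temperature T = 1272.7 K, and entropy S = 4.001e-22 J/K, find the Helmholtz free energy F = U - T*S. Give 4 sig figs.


Step 1: T*S = 1272.7 * 4.001e-22 = 5.092e-19 J
Step 2: F = U - T*S = -2.492e-19 - 5.092e-19
Step 3: F = -7.584e-19 J

-7.584e-19


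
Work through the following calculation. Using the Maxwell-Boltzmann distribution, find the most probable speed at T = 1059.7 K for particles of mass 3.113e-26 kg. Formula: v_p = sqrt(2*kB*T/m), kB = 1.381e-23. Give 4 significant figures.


Step 1: Numerator = 2*kB*T = 2*1.381e-23*1059.7 = 2.927e-20
Step 2: Ratio = 2.927e-20 / 3.113e-26 = 9.402e+05
Step 3: v_p = sqrt(9.402e+05) = 969.6 m/s

969.6


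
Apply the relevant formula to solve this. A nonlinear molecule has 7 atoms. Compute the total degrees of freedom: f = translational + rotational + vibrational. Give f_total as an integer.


Step 1: Translational DOF = 3
Step 2: Rotational DOF (nonlinear) = 3
Step 3: Vibrational DOF = 3*7 - 6 = 15
Step 4: Total = 3 + 3 + 15 = 21

21


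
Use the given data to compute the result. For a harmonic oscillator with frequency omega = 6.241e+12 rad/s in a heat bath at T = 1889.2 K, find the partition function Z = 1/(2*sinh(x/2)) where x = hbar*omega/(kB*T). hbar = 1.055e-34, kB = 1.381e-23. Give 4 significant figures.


Step 1: Compute x = hbar*omega/(kB*T) = 1.055e-34*6.241e+12/(1.381e-23*1889.2) = 0.02524
Step 2: x/2 = 0.01262
Step 3: sinh(x/2) = 0.01262
Step 4: Z = 1/(2*0.01262) = 39.62

39.62


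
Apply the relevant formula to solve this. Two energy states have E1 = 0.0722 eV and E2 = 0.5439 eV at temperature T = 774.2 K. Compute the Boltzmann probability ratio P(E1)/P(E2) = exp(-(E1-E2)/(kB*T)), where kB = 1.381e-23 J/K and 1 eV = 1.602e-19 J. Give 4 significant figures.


Step 1: Compute energy difference dE = E1 - E2 = 0.0722 - 0.5439 = -0.4717 eV
Step 2: Convert to Joules: dE_J = -0.4717 * 1.602e-19 = -7.557e-20 J
Step 3: Compute exponent = -dE_J / (kB * T) = -(-7.557e-20) / (1.381e-23 * 774.2) = 7.068
Step 4: P(E1)/P(E2) = exp(7.068) = 1174

1174


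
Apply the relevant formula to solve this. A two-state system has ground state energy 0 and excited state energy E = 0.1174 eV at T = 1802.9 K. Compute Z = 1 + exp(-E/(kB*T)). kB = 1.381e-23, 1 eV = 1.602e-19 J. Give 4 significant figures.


Step 1: Compute beta*E = E*eV/(kB*T) = 0.1174*1.602e-19/(1.381e-23*1802.9) = 0.7554
Step 2: exp(-beta*E) = exp(-0.7554) = 0.4698
Step 3: Z = 1 + 0.4698 = 1.47

1.47


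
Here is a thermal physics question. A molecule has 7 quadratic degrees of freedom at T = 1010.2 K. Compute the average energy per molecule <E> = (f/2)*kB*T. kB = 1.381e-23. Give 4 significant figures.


Step 1: f/2 = 7/2 = 3.5
Step 2: kB*T = 1.381e-23 * 1010.2 = 1.395e-20
Step 3: <E> = 3.5 * 1.395e-20 = 4.883e-20 J

4.883e-20


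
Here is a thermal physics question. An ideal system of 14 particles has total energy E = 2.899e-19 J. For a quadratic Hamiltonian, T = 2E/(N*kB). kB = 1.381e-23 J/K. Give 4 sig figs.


Step 1: Numerator = 2*E = 2*2.899e-19 = 5.798e-19 J
Step 2: Denominator = N*kB = 14*1.381e-23 = 1.933e-22
Step 3: T = 5.798e-19 / 1.933e-22 = 2999 K

2999


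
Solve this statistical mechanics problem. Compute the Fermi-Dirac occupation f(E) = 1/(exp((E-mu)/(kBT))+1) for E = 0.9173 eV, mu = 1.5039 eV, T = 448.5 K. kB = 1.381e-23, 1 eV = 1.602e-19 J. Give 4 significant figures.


Step 1: (E - mu) = 0.9173 - 1.5039 = -0.5866 eV
Step 2: Convert: (E-mu)*eV = -9.397e-20 J
Step 3: x = (E-mu)*eV/(kB*T) = -15.17
Step 4: f = 1/(exp(-15.17)+1) = 1

1


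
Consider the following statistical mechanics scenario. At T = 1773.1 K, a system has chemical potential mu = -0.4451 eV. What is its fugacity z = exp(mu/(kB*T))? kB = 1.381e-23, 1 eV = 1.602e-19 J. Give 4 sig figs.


Step 1: Convert mu to Joules: -0.4451*1.602e-19 = -7.131e-20 J
Step 2: kB*T = 1.381e-23*1773.1 = 2.449e-20 J
Step 3: mu/(kB*T) = -2.912
Step 4: z = exp(-2.912) = 0.05437

0.05437


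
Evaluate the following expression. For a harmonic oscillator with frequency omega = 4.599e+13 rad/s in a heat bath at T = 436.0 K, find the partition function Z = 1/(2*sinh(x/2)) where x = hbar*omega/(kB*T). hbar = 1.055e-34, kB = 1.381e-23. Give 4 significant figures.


Step 1: Compute x = hbar*omega/(kB*T) = 1.055e-34*4.599e+13/(1.381e-23*436.0) = 0.8058
Step 2: x/2 = 0.4029
Step 3: sinh(x/2) = 0.4139
Step 4: Z = 1/(2*0.4139) = 1.208

1.208


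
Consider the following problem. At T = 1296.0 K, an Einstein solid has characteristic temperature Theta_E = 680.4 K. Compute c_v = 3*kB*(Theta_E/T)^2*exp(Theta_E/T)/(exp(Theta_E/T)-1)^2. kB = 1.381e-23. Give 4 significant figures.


Step 1: x = Theta_E/T = 680.4/1296.0 = 0.525
Step 2: x^2 = 0.2756
Step 3: exp(x) = 1.69
Step 4: c_v = 3*1.381e-23*0.2756*1.69/(1.69-1)^2 = 4.049e-23

4.049e-23


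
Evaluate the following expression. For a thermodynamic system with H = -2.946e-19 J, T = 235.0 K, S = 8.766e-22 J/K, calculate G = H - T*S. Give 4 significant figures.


Step 1: T*S = 235.0 * 8.766e-22 = 2.06e-19 J
Step 2: G = H - T*S = -2.946e-19 - 2.06e-19
Step 3: G = -5.006e-19 J

-5.006e-19


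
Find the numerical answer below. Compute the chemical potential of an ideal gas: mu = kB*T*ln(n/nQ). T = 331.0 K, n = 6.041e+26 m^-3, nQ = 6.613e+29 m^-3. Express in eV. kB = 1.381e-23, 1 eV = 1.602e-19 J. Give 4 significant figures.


Step 1: n/nQ = 6.041e+26/6.613e+29 = 0.0009135
Step 2: ln(n/nQ) = -6.998
Step 3: mu = kB*T*ln(n/nQ) = 4.571e-21*-6.998 = -3.199e-20 J
Step 4: Convert to eV: -3.199e-20/1.602e-19 = -0.1997 eV

-0.1997


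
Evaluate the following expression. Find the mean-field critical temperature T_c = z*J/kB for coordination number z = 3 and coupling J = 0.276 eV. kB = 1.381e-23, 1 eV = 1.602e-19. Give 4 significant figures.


Step 1: z*J = 3*0.276 = 0.828 eV
Step 2: Convert to Joules: 0.828*1.602e-19 = 1.326e-19 J
Step 3: T_c = 1.326e-19 / 1.381e-23 = 9605 K

9605


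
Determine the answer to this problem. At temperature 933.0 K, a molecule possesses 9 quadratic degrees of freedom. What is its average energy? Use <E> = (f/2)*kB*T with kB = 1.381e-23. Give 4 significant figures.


Step 1: f/2 = 9/2 = 4.5
Step 2: kB*T = 1.381e-23 * 933.0 = 1.288e-20
Step 3: <E> = 4.5 * 1.288e-20 = 5.798e-20 J

5.798e-20


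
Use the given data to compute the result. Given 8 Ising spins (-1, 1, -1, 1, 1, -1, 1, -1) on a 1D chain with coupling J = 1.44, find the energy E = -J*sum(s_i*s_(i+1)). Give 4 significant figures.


Step 1: Nearest-neighbor products: -1, -1, -1, 1, -1, -1, -1
Step 2: Sum of products = -5
Step 3: E = -1.44 * -5 = 7.2

7.2


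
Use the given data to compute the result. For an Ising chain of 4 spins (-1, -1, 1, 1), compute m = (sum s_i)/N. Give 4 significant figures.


Step 1: Count up spins (+1): 2, down spins (-1): 2
Step 2: Total magnetization M = 2 - 2 = 0
Step 3: m = M/N = 0/4 = 0

0


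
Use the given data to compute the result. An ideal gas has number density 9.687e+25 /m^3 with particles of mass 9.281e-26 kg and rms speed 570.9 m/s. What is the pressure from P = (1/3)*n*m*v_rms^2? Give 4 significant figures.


Step 1: v_rms^2 = 570.9^2 = 3.259e+05
Step 2: n*m = 9.687e+25*9.281e-26 = 8.991
Step 3: P = (1/3)*8.991*3.259e+05 = 9.767e+05 Pa

9.767e+05


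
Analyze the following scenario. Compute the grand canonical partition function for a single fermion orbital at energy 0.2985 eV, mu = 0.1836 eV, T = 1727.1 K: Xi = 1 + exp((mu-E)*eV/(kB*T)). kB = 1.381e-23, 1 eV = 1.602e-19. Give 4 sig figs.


Step 1: (mu - E) = 0.1836 - 0.2985 = -0.1149 eV
Step 2: x = (mu-E)*eV/(kB*T) = -0.1149*1.602e-19/(1.381e-23*1727.1) = -0.7717
Step 3: exp(x) = 0.4622
Step 4: Xi = 1 + 0.4622 = 1.462

1.462


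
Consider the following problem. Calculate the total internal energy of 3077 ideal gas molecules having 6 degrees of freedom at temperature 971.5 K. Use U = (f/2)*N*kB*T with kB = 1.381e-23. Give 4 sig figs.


Step 1: f/2 = 6/2 = 3.0
Step 2: N*kB*T = 3077*1.381e-23*971.5 = 4.128e-17
Step 3: U = 3.0 * 4.128e-17 = 1.238e-16 J

1.238e-16


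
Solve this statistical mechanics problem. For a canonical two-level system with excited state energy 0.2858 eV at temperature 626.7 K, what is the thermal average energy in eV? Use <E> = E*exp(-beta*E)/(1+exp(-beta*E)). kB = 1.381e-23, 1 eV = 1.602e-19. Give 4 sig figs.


Step 1: beta*E = 0.2858*1.602e-19/(1.381e-23*626.7) = 5.29
Step 2: exp(-beta*E) = 0.005041
Step 3: <E> = 0.2858*0.005041/(1+0.005041) = 0.001433 eV

0.001433


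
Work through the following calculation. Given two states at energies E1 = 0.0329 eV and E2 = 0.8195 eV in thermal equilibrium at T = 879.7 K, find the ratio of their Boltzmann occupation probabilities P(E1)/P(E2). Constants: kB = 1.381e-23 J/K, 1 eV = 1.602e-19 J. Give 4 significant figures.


Step 1: Compute energy difference dE = E1 - E2 = 0.0329 - 0.8195 = -0.7866 eV
Step 2: Convert to Joules: dE_J = -0.7866 * 1.602e-19 = -1.26e-19 J
Step 3: Compute exponent = -dE_J / (kB * T) = -(-1.26e-19) / (1.381e-23 * 879.7) = 10.37
Step 4: P(E1)/P(E2) = exp(10.37) = 3.197e+04

3.197e+04


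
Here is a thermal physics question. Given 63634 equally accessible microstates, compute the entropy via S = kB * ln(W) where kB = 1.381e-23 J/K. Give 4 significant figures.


Step 1: ln(W) = ln(63634) = 11.06
Step 2: S = kB * ln(W) = 1.381e-23 * 11.06
Step 3: S = 1.528e-22 J/K

1.528e-22


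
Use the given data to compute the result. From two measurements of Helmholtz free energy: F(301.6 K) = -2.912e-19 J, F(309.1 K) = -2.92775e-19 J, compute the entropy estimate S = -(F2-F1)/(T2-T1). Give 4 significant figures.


Step 1: dF = F2 - F1 = -2.92775e-19 - (-2.912e-19) = -1.575e-21 J
Step 2: dT = T2 - T1 = 309.1 - 301.6 = 7.5 K
Step 3: S = -dF/dT = -(-1.575e-21)/7.5 = 2.1e-22 J/K

2.1e-22


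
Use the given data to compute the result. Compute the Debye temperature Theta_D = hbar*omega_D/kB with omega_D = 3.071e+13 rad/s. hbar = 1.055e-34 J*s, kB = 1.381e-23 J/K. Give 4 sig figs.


Step 1: hbar*omega_D = 1.055e-34 * 3.071e+13 = 3.24e-21 J
Step 2: Theta_D = 3.24e-21 / 1.381e-23
Step 3: Theta_D = 234.6 K

234.6


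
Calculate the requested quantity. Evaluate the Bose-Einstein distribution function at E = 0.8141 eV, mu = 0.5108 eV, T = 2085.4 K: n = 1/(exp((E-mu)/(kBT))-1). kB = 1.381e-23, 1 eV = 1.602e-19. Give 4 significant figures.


Step 1: (E - mu) = 0.3033 eV
Step 2: x = (E-mu)*eV/(kB*T) = 0.3033*1.602e-19/(1.381e-23*2085.4) = 1.687
Step 3: exp(x) = 5.404
Step 4: n = 1/(exp(x)-1) = 0.2271

0.2271


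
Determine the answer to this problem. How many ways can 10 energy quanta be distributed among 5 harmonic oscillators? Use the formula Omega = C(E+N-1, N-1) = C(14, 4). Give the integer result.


Step 1: Use binomial coefficient C(14, 4)
Step 2: Numerator = 14! / 10!
Step 3: Denominator = 4!
Step 4: Omega = 1001

1001


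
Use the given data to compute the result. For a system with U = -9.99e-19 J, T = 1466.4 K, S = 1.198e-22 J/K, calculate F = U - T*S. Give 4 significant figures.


Step 1: T*S = 1466.4 * 1.198e-22 = 1.757e-19 J
Step 2: F = U - T*S = -9.99e-19 - 1.757e-19
Step 3: F = -1.175e-18 J

-1.175e-18


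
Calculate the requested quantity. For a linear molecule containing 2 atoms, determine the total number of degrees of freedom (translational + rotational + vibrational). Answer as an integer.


Step 1: Translational DOF = 3
Step 2: Rotational DOF (linear) = 2
Step 3: Vibrational DOF = 3*2 - 5 = 1
Step 4: Total = 3 + 2 + 1 = 6

6


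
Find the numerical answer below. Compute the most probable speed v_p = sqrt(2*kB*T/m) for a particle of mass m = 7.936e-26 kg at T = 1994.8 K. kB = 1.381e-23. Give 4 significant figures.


Step 1: Numerator = 2*kB*T = 2*1.381e-23*1994.8 = 5.51e-20
Step 2: Ratio = 5.51e-20 / 7.936e-26 = 6.943e+05
Step 3: v_p = sqrt(6.943e+05) = 833.2 m/s

833.2


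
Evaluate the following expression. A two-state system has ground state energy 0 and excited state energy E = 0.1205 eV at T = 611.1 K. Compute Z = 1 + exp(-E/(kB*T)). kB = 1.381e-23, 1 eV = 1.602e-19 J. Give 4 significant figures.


Step 1: Compute beta*E = E*eV/(kB*T) = 0.1205*1.602e-19/(1.381e-23*611.1) = 2.287
Step 2: exp(-beta*E) = exp(-2.287) = 0.1015
Step 3: Z = 1 + 0.1015 = 1.102

1.102


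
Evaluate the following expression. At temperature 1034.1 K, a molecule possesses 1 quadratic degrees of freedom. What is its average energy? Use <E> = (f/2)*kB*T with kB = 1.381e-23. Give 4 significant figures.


Step 1: f/2 = 1/2 = 0.5
Step 2: kB*T = 1.381e-23 * 1034.1 = 1.428e-20
Step 3: <E> = 0.5 * 1.428e-20 = 7.14e-21 J

7.14e-21


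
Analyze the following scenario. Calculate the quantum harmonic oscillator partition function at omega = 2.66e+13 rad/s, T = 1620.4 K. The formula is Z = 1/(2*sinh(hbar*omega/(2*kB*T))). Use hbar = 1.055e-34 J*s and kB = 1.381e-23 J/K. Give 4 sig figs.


Step 1: Compute x = hbar*omega/(kB*T) = 1.055e-34*2.66e+13/(1.381e-23*1620.4) = 0.1254
Step 2: x/2 = 0.0627
Step 3: sinh(x/2) = 0.06274
Step 4: Z = 1/(2*0.06274) = 7.969

7.969


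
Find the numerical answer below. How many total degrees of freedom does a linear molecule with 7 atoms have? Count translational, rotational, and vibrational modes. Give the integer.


Step 1: Translational DOF = 3
Step 2: Rotational DOF (linear) = 2
Step 3: Vibrational DOF = 3*7 - 5 = 16
Step 4: Total = 3 + 2 + 16 = 21

21


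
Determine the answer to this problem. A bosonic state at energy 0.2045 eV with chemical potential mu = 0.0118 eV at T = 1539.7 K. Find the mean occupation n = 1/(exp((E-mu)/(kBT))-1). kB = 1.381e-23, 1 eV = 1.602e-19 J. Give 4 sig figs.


Step 1: (E - mu) = 0.1927 eV
Step 2: x = (E-mu)*eV/(kB*T) = 0.1927*1.602e-19/(1.381e-23*1539.7) = 1.452
Step 3: exp(x) = 4.271
Step 4: n = 1/(exp(x)-1) = 0.3057

0.3057


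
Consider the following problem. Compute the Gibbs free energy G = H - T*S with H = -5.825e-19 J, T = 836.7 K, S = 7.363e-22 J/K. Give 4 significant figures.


Step 1: T*S = 836.7 * 7.363e-22 = 6.161e-19 J
Step 2: G = H - T*S = -5.825e-19 - 6.161e-19
Step 3: G = -1.199e-18 J

-1.199e-18


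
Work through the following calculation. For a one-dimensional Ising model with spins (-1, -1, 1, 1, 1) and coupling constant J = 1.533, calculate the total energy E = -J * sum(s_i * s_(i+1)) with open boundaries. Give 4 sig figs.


Step 1: Nearest-neighbor products: 1, -1, 1, 1
Step 2: Sum of products = 2
Step 3: E = -1.533 * 2 = -3.066

-3.066


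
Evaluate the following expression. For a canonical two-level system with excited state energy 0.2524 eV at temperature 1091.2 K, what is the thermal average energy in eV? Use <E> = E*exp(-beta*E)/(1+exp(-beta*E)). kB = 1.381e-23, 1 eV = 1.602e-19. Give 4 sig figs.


Step 1: beta*E = 0.2524*1.602e-19/(1.381e-23*1091.2) = 2.683
Step 2: exp(-beta*E) = 0.06834
Step 3: <E> = 0.2524*0.06834/(1+0.06834) = 0.01615 eV

0.01615


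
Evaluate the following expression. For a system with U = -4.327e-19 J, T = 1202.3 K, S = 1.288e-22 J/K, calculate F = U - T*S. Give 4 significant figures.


Step 1: T*S = 1202.3 * 1.288e-22 = 1.549e-19 J
Step 2: F = U - T*S = -4.327e-19 - 1.549e-19
Step 3: F = -5.876e-19 J

-5.876e-19


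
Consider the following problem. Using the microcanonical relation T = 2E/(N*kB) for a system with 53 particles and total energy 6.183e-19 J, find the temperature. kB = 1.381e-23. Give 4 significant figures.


Step 1: Numerator = 2*E = 2*6.183e-19 = 1.237e-18 J
Step 2: Denominator = N*kB = 53*1.381e-23 = 7.319e-22
Step 3: T = 1.237e-18 / 7.319e-22 = 1690 K

1690


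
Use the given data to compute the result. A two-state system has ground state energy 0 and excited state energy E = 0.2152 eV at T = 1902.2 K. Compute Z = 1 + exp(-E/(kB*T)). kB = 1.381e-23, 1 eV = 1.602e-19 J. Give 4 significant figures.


Step 1: Compute beta*E = E*eV/(kB*T) = 0.2152*1.602e-19/(1.381e-23*1902.2) = 1.312
Step 2: exp(-beta*E) = exp(-1.312) = 0.2692
Step 3: Z = 1 + 0.2692 = 1.269

1.269


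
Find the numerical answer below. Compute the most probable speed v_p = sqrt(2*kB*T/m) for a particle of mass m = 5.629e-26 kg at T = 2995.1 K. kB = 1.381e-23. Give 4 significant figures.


Step 1: Numerator = 2*kB*T = 2*1.381e-23*2995.1 = 8.272e-20
Step 2: Ratio = 8.272e-20 / 5.629e-26 = 1.47e+06
Step 3: v_p = sqrt(1.47e+06) = 1212 m/s

1212


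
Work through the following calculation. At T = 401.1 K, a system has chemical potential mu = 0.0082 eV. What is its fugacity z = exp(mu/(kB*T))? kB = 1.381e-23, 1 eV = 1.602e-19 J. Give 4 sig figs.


Step 1: Convert mu to Joules: 0.0082*1.602e-19 = 1.314e-21 J
Step 2: kB*T = 1.381e-23*401.1 = 5.539e-21 J
Step 3: mu/(kB*T) = 0.2372
Step 4: z = exp(0.2372) = 1.268

1.268


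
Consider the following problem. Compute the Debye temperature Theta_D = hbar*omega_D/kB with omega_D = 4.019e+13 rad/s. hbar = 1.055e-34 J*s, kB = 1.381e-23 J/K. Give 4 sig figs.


Step 1: hbar*omega_D = 1.055e-34 * 4.019e+13 = 4.24e-21 J
Step 2: Theta_D = 4.24e-21 / 1.381e-23
Step 3: Theta_D = 307 K

307


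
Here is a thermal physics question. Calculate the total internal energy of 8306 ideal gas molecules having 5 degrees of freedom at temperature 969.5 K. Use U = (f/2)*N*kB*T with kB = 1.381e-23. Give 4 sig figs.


Step 1: f/2 = 5/2 = 2.5
Step 2: N*kB*T = 8306*1.381e-23*969.5 = 1.112e-16
Step 3: U = 2.5 * 1.112e-16 = 2.78e-16 J

2.78e-16


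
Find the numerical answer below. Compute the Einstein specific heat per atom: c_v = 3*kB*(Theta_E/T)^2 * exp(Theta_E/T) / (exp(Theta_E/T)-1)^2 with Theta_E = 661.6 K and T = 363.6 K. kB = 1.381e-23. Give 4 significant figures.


Step 1: x = Theta_E/T = 661.6/363.6 = 1.82
Step 2: x^2 = 3.311
Step 3: exp(x) = 6.169
Step 4: c_v = 3*1.381e-23*3.311*6.169/(6.169-1)^2 = 3.167e-23

3.167e-23


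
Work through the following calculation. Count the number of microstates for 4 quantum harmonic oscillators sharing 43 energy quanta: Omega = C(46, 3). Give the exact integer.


Step 1: Use binomial coefficient C(46, 3)
Step 2: Numerator = 46! / 43!
Step 3: Denominator = 3!
Step 4: Omega = 15180

15180


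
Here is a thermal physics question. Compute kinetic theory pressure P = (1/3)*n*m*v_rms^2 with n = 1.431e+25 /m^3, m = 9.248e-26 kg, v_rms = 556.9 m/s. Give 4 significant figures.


Step 1: v_rms^2 = 556.9^2 = 3.101e+05
Step 2: n*m = 1.431e+25*9.248e-26 = 1.323
Step 3: P = (1/3)*1.323*3.101e+05 = 1.368e+05 Pa

1.368e+05


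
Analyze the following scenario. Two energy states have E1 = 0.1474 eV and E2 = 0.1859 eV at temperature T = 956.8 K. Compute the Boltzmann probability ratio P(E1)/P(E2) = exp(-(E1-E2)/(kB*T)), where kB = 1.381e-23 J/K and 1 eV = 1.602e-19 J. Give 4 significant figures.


Step 1: Compute energy difference dE = E1 - E2 = 0.1474 - 0.1859 = -0.0385 eV
Step 2: Convert to Joules: dE_J = -0.0385 * 1.602e-19 = -6.168e-21 J
Step 3: Compute exponent = -dE_J / (kB * T) = -(-6.168e-21) / (1.381e-23 * 956.8) = 0.4668
Step 4: P(E1)/P(E2) = exp(0.4668) = 1.595

1.595


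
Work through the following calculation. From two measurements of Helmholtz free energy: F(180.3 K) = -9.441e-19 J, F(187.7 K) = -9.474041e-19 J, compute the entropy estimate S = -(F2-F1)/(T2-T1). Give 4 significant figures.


Step 1: dF = F2 - F1 = -9.474041e-19 - (-9.441e-19) = -3.3041e-21 J
Step 2: dT = T2 - T1 = 187.7 - 180.3 = 7.4 K
Step 3: S = -dF/dT = -(-3.3041e-21)/7.4 = 4.465e-22 J/K

4.465e-22


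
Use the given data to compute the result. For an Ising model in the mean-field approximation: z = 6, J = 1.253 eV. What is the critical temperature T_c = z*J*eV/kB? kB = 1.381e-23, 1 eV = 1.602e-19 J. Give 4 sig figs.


Step 1: z*J = 6*1.253 = 7.518 eV
Step 2: Convert to Joules: 7.518*1.602e-19 = 1.204e-18 J
Step 3: T_c = 1.204e-18 / 1.381e-23 = 8.721e+04 K

8.721e+04


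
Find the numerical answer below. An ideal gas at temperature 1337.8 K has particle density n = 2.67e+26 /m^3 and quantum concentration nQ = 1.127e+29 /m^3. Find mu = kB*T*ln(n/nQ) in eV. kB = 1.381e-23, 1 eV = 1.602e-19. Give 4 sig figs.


Step 1: n/nQ = 2.67e+26/1.127e+29 = 0.002369
Step 2: ln(n/nQ) = -6.045
Step 3: mu = kB*T*ln(n/nQ) = 1.848e-20*-6.045 = -1.117e-19 J
Step 4: Convert to eV: -1.117e-19/1.602e-19 = -0.6972 eV

-0.6972


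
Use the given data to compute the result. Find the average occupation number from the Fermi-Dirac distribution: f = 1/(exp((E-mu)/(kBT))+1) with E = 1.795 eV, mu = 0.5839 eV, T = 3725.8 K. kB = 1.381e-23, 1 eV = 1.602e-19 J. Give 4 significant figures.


Step 1: (E - mu) = 1.795 - 0.5839 = 1.211 eV
Step 2: Convert: (E-mu)*eV = 1.94e-19 J
Step 3: x = (E-mu)*eV/(kB*T) = 3.771
Step 4: f = 1/(exp(3.771)+1) = 0.02252

0.02252


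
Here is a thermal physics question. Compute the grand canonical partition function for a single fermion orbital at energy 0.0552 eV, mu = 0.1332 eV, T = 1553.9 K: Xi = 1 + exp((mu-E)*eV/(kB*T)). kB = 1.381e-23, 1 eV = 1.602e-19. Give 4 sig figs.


Step 1: (mu - E) = 0.1332 - 0.0552 = 0.078 eV
Step 2: x = (mu-E)*eV/(kB*T) = 0.078*1.602e-19/(1.381e-23*1553.9) = 0.5823
Step 3: exp(x) = 1.79
Step 4: Xi = 1 + 1.79 = 2.79

2.79


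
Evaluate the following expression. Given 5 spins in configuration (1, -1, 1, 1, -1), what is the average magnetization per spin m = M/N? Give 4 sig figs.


Step 1: Count up spins (+1): 3, down spins (-1): 2
Step 2: Total magnetization M = 3 - 2 = 1
Step 3: m = M/N = 1/5 = 0.2

0.2


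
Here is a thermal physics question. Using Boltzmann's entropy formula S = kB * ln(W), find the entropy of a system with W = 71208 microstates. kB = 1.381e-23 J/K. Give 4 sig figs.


Step 1: ln(W) = ln(71208) = 11.17
Step 2: S = kB * ln(W) = 1.381e-23 * 11.17
Step 3: S = 1.543e-22 J/K

1.543e-22


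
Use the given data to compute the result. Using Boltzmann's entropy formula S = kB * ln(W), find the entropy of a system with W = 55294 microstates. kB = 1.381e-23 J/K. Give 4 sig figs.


Step 1: ln(W) = ln(55294) = 10.92
Step 2: S = kB * ln(W) = 1.381e-23 * 10.92
Step 3: S = 1.508e-22 J/K

1.508e-22


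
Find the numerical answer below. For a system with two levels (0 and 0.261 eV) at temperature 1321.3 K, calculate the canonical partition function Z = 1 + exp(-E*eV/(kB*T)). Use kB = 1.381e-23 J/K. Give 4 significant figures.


Step 1: Compute beta*E = E*eV/(kB*T) = 0.261*1.602e-19/(1.381e-23*1321.3) = 2.291
Step 2: exp(-beta*E) = exp(-2.291) = 0.1011
Step 3: Z = 1 + 0.1011 = 1.101

1.101


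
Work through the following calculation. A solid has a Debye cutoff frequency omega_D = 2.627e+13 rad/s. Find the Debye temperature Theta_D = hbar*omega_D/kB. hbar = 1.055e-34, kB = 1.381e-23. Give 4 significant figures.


Step 1: hbar*omega_D = 1.055e-34 * 2.627e+13 = 2.771e-21 J
Step 2: Theta_D = 2.771e-21 / 1.381e-23
Step 3: Theta_D = 200.7 K

200.7


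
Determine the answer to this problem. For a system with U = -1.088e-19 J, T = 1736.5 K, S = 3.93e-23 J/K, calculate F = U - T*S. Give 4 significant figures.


Step 1: T*S = 1736.5 * 3.93e-23 = 6.824e-20 J
Step 2: F = U - T*S = -1.088e-19 - 6.824e-20
Step 3: F = -1.77e-19 J

-1.77e-19


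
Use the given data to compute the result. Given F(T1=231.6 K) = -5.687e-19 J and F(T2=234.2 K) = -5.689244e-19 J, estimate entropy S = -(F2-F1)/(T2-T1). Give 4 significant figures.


Step 1: dF = F2 - F1 = -5.689244e-19 - (-5.687e-19) = -2.244e-22 J
Step 2: dT = T2 - T1 = 234.2 - 231.6 = 2.6 K
Step 3: S = -dF/dT = -(-2.244e-22)/2.6 = 8.631e-23 J/K

8.631e-23


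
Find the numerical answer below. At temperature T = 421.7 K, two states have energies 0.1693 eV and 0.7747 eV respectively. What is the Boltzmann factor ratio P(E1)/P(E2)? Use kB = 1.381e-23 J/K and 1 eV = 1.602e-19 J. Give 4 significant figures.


Step 1: Compute energy difference dE = E1 - E2 = 0.1693 - 0.7747 = -0.6054 eV
Step 2: Convert to Joules: dE_J = -0.6054 * 1.602e-19 = -9.699e-20 J
Step 3: Compute exponent = -dE_J / (kB * T) = -(-9.699e-20) / (1.381e-23 * 421.7) = 16.65
Step 4: P(E1)/P(E2) = exp(16.65) = 1.708e+07

1.708e+07


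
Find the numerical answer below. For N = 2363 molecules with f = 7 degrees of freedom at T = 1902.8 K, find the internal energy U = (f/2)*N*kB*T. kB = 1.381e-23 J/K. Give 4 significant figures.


Step 1: f/2 = 7/2 = 3.5
Step 2: N*kB*T = 2363*1.381e-23*1902.8 = 6.209e-17
Step 3: U = 3.5 * 6.209e-17 = 2.173e-16 J

2.173e-16


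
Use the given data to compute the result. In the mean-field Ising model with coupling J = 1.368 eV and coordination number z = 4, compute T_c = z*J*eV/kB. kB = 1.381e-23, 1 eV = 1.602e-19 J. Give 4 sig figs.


Step 1: z*J = 4*1.368 = 5.472 eV
Step 2: Convert to Joules: 5.472*1.602e-19 = 8.766e-19 J
Step 3: T_c = 8.766e-19 / 1.381e-23 = 6.348e+04 K

6.348e+04


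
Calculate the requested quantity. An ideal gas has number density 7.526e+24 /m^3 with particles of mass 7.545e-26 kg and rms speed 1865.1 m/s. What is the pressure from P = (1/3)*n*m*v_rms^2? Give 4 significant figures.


Step 1: v_rms^2 = 1865.1^2 = 3.479e+06
Step 2: n*m = 7.526e+24*7.545e-26 = 0.5678
Step 3: P = (1/3)*0.5678*3.479e+06 = 6.584e+05 Pa

6.584e+05


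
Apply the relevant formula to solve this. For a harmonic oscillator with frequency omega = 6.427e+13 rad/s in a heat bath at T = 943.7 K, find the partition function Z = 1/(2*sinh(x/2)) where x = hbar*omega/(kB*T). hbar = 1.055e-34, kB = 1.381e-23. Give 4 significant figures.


Step 1: Compute x = hbar*omega/(kB*T) = 1.055e-34*6.427e+13/(1.381e-23*943.7) = 0.5203
Step 2: x/2 = 0.2601
Step 3: sinh(x/2) = 0.2631
Step 4: Z = 1/(2*0.2631) = 1.901

1.901


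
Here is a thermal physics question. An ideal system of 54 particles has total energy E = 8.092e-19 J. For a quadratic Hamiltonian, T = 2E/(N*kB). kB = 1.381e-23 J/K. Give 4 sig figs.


Step 1: Numerator = 2*E = 2*8.092e-19 = 1.618e-18 J
Step 2: Denominator = N*kB = 54*1.381e-23 = 7.457e-22
Step 3: T = 1.618e-18 / 7.457e-22 = 2170 K

2170


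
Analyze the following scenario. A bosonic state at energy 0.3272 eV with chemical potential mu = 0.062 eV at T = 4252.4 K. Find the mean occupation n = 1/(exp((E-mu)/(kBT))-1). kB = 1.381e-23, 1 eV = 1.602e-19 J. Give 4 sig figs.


Step 1: (E - mu) = 0.2652 eV
Step 2: x = (E-mu)*eV/(kB*T) = 0.2652*1.602e-19/(1.381e-23*4252.4) = 0.7234
Step 3: exp(x) = 2.062
Step 4: n = 1/(exp(x)-1) = 0.942

0.942


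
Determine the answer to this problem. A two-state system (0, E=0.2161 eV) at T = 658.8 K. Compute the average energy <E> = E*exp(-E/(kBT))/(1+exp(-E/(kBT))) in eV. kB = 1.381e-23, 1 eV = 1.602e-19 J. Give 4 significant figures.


Step 1: beta*E = 0.2161*1.602e-19/(1.381e-23*658.8) = 3.805
Step 2: exp(-beta*E) = 0.02226
Step 3: <E> = 0.2161*0.02226/(1+0.02226) = 0.004705 eV

0.004705


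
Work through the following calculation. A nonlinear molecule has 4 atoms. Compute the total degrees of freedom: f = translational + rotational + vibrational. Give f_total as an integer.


Step 1: Translational DOF = 3
Step 2: Rotational DOF (nonlinear) = 3
Step 3: Vibrational DOF = 3*4 - 6 = 6
Step 4: Total = 3 + 3 + 6 = 12

12


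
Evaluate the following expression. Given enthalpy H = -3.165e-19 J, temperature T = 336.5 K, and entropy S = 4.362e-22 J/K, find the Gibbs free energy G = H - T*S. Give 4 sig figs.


Step 1: T*S = 336.5 * 4.362e-22 = 1.468e-19 J
Step 2: G = H - T*S = -3.165e-19 - 1.468e-19
Step 3: G = -4.633e-19 J

-4.633e-19


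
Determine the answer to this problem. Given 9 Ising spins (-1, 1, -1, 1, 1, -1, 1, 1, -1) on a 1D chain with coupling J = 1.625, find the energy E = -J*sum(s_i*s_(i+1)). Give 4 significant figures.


Step 1: Nearest-neighbor products: -1, -1, -1, 1, -1, -1, 1, -1
Step 2: Sum of products = -4
Step 3: E = -1.625 * -4 = 6.5

6.5


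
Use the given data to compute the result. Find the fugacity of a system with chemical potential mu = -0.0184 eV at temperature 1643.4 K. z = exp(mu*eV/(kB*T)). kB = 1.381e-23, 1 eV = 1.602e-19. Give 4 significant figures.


Step 1: Convert mu to Joules: -0.0184*1.602e-19 = -2.948e-21 J
Step 2: kB*T = 1.381e-23*1643.4 = 2.27e-20 J
Step 3: mu/(kB*T) = -0.1299
Step 4: z = exp(-0.1299) = 0.8782

0.8782


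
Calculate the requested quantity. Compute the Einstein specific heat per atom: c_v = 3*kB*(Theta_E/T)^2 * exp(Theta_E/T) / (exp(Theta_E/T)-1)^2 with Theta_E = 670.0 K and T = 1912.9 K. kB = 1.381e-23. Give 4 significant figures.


Step 1: x = Theta_E/T = 670.0/1912.9 = 0.3503
Step 2: x^2 = 0.1227
Step 3: exp(x) = 1.419
Step 4: c_v = 3*1.381e-23*0.1227*1.419/(1.419-1)^2 = 4.101e-23

4.101e-23


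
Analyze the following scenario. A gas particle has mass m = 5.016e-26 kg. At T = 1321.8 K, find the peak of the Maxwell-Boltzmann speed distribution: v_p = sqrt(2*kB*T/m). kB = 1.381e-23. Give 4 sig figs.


Step 1: Numerator = 2*kB*T = 2*1.381e-23*1321.8 = 3.651e-20
Step 2: Ratio = 3.651e-20 / 5.016e-26 = 7.278e+05
Step 3: v_p = sqrt(7.278e+05) = 853.1 m/s

853.1


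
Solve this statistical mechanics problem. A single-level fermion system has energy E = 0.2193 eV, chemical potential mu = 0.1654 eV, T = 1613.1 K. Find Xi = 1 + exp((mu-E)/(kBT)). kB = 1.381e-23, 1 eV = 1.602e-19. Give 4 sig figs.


Step 1: (mu - E) = 0.1654 - 0.2193 = -0.0539 eV
Step 2: x = (mu-E)*eV/(kB*T) = -0.0539*1.602e-19/(1.381e-23*1613.1) = -0.3876
Step 3: exp(x) = 0.6787
Step 4: Xi = 1 + 0.6787 = 1.679

1.679


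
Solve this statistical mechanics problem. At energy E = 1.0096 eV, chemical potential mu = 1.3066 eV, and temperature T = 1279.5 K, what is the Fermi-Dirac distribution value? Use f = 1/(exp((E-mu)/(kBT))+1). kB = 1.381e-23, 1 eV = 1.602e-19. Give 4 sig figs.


Step 1: (E - mu) = 1.0096 - 1.3066 = -0.297 eV
Step 2: Convert: (E-mu)*eV = -4.758e-20 J
Step 3: x = (E-mu)*eV/(kB*T) = -2.693
Step 4: f = 1/(exp(-2.693)+1) = 0.9366

0.9366


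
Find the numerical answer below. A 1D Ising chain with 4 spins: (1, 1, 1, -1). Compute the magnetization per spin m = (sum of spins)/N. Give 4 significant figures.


Step 1: Count up spins (+1): 3, down spins (-1): 1
Step 2: Total magnetization M = 3 - 1 = 2
Step 3: m = M/N = 2/4 = 0.5

0.5


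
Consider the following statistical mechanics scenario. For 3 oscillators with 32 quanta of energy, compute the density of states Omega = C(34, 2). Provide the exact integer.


Step 1: Use binomial coefficient C(34, 2)
Step 2: Numerator = 34! / 32!
Step 3: Denominator = 2!
Step 4: Omega = 561

561


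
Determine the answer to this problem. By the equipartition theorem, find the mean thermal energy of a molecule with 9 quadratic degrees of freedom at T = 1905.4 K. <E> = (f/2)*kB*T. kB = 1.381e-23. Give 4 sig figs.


Step 1: f/2 = 9/2 = 4.5
Step 2: kB*T = 1.381e-23 * 1905.4 = 2.631e-20
Step 3: <E> = 4.5 * 2.631e-20 = 1.184e-19 J

1.184e-19


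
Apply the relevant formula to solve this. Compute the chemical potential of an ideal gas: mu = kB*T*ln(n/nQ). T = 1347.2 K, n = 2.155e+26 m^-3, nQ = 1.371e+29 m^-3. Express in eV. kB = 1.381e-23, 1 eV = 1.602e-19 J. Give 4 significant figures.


Step 1: n/nQ = 2.155e+26/1.371e+29 = 0.001572
Step 2: ln(n/nQ) = -6.456
Step 3: mu = kB*T*ln(n/nQ) = 1.86e-20*-6.456 = -1.201e-19 J
Step 4: Convert to eV: -1.201e-19/1.602e-19 = -0.7497 eV

-0.7497


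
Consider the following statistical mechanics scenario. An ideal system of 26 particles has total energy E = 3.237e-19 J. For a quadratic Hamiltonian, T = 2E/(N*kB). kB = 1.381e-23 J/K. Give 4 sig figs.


Step 1: Numerator = 2*E = 2*3.237e-19 = 6.474e-19 J
Step 2: Denominator = N*kB = 26*1.381e-23 = 3.591e-22
Step 3: T = 6.474e-19 / 3.591e-22 = 1803 K

1803
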